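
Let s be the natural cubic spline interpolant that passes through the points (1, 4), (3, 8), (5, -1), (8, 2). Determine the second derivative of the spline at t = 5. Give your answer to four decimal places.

4.5000

Put M_i = s'' at the i-th knot. Here h = (2, 2, 3) and Δ = (2, -9/2, 1), so the interior equations h_(i-1)·M_(i-1) + 2(h_(i-1)+h_i)·M_i + h_i·M_(i+1) = 6(Δ_i − Δ_(i-1)) read
  2·M_0 + 8·M_1 + 2·M_2 = 6(Δ_1 - Δ_0) = -39
  2·M_1 + 10·M_2 + 3·M_3 = 6(Δ_2 - Δ_1) = 33
Natural end conditions: M_0 = M_3 = 0.
Solving: M_0 = 0, M_1 = -6, M_2 = 9/2, M_3 = 0.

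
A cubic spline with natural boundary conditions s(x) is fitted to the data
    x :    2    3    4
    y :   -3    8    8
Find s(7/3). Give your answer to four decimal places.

1.4815

With m_i denoting the second derivative at x_i, h_i = 1, 1, and Δ_i = (y_(i+1) − y_i)/h_i = 11, 0:
  1·m_0 + 4·m_1 + 1·m_2 = 6(Δ_1 - Δ_0) = -66
Natural end conditions: m_0 = m_2 = 0.
Solving: m_0 = 0, m_1 = -33/2, m_2 = 0.
On [2, 3], s(x) = -3 + 55/4·(x - 2) + 0·(x - 2)² - 11/4·(x - 2)³.
With (x - 2) = 1/3: s(7/3) = 40/27.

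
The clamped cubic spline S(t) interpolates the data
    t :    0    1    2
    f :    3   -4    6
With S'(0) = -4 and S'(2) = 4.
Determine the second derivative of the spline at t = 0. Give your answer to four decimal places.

Put m_i = S'' at the i-th knot. Here h = (1, 1) and Δ = (-7, 10), so the interior equations h_(i-1)·m_(i-1) + 2(h_(i-1)+h_i)·m_i + h_i·m_(i+1) = 6(Δ_i − Δ_(i-1)) read
  1·m_0 + 4·m_1 + 1·m_2 = 6(Δ_1 - Δ_0) = 102
Clamped end conditions give two more equations: 2h_0·m_0 + h_0·m_1 = 6(Δ_0 - S'(0)) = -18 and h_1·m_1 + 2h_1·m_2 = 6(S'(2) - Δ_1) = -36.
Solving: m_0 = -61/2, m_1 = 43, m_2 = -79/2.

-30.5000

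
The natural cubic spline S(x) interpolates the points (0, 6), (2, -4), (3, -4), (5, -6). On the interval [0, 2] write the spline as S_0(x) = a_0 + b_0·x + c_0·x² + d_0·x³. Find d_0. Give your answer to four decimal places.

0.4429

With m_i denoting the second derivative at x_i, h_i = 2, 1, 2, and Δ_i = (y_(i+1) − y_i)/h_i = -5, 0, -1:
  2·m_0 + 6·m_1 + 1·m_2 = 6(Δ_1 - Δ_0) = 30
  1·m_1 + 6·m_2 + 2·m_3 = 6(Δ_2 - Δ_1) = -6
Natural end conditions: m_0 = m_3 = 0.
Solving: m_0 = 0, m_1 = 186/35, m_2 = -66/35, m_3 = 0.
On [0, 2], with S_0(x) = a_0 + b_0·x + c_0·x² + d_0·x³: c_0 = m_0/2 = 0, d_0 = (m_1 - m_0)/(6h_0) = 31/70, b_0 = Δ_0 - h_0(2m_0 + m_1)/6 = -237/35.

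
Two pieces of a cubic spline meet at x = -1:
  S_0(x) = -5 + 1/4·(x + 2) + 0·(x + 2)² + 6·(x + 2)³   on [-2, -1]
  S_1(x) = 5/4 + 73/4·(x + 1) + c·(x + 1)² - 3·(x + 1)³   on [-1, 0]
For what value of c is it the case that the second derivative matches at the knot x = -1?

S_0''(x) = 0 + 36·(x + 2), so S_0''(-1) = 36. On the right, S_1''(-1) = 2c, so c = 18.

18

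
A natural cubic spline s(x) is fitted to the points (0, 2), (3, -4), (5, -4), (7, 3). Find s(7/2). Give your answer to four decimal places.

Put M_i = s'' at the i-th knot. Here h = (3, 2, 2) and Δ = (-2, 0, 7/2), so the interior equations h_(i-1)·M_(i-1) + 2(h_(i-1)+h_i)·M_i + h_i·M_(i+1) = 6(Δ_i − Δ_(i-1)) read
  3·M_0 + 10·M_1 + 2·M_2 = 6(Δ_1 - Δ_0) = 12
  2·M_1 + 8·M_2 + 2·M_3 = 6(Δ_2 - Δ_1) = 21
Natural end conditions: M_0 = M_3 = 0.
Forward elimination and back-substitution give M_0 = 0, M_1 = 27/38, M_2 = 93/38, M_3 = 0.
On [3, 5], s(x) = -4 - 49/38·(x - 3) + 27/76·(x - 3)² + 11/76·(x - 3)³.
With (x - 3) = 1/2: s(7/2) = -2759/608.

-4.5378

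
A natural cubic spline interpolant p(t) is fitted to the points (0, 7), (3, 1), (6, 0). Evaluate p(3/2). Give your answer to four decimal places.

3.5313

With σ_i denoting the second derivative at x_i, h_i = 3, 3, and Δ_i = (y_(i+1) − y_i)/h_i = -2, -1/3:
  3·σ_0 + 12·σ_1 + 3·σ_2 = 6(Δ_1 - Δ_0) = 10
Natural end conditions: σ_0 = σ_2 = 0.
Hence σ_0 = 0, σ_1 = 5/6, σ_2 = 0.
On [0, 3], p(t) = 7 - 29/12·t + 0·t² + 5/108·t³.
With t = 3/2: p(3/2) = 113/32.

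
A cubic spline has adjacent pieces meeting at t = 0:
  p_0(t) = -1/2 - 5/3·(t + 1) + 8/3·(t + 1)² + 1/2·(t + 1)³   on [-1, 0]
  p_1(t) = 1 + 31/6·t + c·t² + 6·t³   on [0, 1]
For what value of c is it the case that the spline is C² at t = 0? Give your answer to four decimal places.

p_0''(t) = 16/3 + 3·(t + 1), so p_0''(0) = 25/3. On the right, p_1''(0) = 2c, so c = 25/6.

4.1667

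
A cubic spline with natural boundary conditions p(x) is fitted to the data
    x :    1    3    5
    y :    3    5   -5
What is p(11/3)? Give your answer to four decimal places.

Put M_i = p'' at the i-th knot. Here h = (2, 2) and Δ = (1, -5), so the interior equations h_(i-1)·M_(i-1) + 2(h_(i-1)+h_i)·M_i + h_i·M_(i+1) = 6(Δ_i − Δ_(i-1)) read
  2·M_0 + 8·M_1 + 2·M_2 = 6(Δ_1 - Δ_0) = -36
Natural end conditions: M_0 = M_2 = 0.
Hence M_0 = 0, M_1 = -9/2, M_2 = 0.
On [3, 5], p(x) = 5 - 2·(x - 3) - 9/4·(x - 3)² + 3/8·(x - 3)³.
With (x - 3) = 2/3: p(11/3) = 25/9.

2.7778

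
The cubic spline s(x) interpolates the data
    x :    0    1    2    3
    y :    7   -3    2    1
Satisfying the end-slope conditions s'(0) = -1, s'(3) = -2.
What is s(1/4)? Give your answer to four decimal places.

Let σ_i = s''(x_i). Step sizes h_i = 1, 1, 1; slopes of the chords Δ_i = (y_(i+1) - y_i)/h_i = -10, 5, -1.
  1·σ_0 + 4·σ_1 + 1·σ_2 = 6(Δ_1 - Δ_0) = 90
  1·σ_1 + 4·σ_2 + 1·σ_3 = 6(Δ_2 - Δ_1) = -36
Clamped end conditions give two more equations: 2h_0·σ_0 + h_0·σ_1 = 6(Δ_0 - s'(0)) = -54 and h_2·σ_2 + 2h_2·σ_3 = 6(s'(3) - Δ_2) = -6.
Forward elimination and back-substitution give σ_0 = -140/3, σ_1 = 118/3, σ_2 = -62/3, σ_3 = 22/3.
On [0, 1], s(x) = 7 - 1·x - 70/3·x² + 43/3·x³.
With x = 1/4: s(1/4) = 353/64.

5.5156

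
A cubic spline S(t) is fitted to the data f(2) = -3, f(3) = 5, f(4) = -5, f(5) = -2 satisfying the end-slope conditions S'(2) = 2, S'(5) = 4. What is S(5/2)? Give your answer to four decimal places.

1.3083

Put M_i = S'' at the i-th knot. Here h = (1, 1, 1) and Δ = (8, -10, 3), so the interior equations h_(i-1)·M_(i-1) + 2(h_(i-1)+h_i)·M_i + h_i·M_(i+1) = 6(Δ_i − Δ_(i-1)) read
  1·M_0 + 4·M_1 + 1·M_2 = 6(Δ_1 - Δ_0) = -108
  1·M_1 + 4·M_2 + 1·M_3 = 6(Δ_2 - Δ_1) = 78
Clamped end conditions give two more equations: 2h_0·M_0 + h_0·M_1 = 6(Δ_0 - S'(2)) = 36 and h_2·M_2 + 2h_2·M_3 = 6(S'(5) - Δ_2) = 6.
Solving: M_0 = 614/15, M_1 = -688/15, M_2 = 518/15, M_3 = -214/15.
On [2, 3], S(t) = -3 + 2·(t - 2) + 307/15·(t - 2)² - 217/15·(t - 2)³.
With (t - 2) = 1/2: S(5/2) = 157/120.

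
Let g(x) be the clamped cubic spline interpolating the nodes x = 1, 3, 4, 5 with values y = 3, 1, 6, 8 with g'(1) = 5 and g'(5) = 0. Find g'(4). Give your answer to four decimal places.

4.7273

Put M_i = g'' at the i-th knot. Here h = (2, 1, 1) and Δ = (-1, 5, 2), so the interior equations h_(i-1)·M_(i-1) + 2(h_(i-1)+h_i)·M_i + h_i·M_(i+1) = 6(Δ_i − Δ_(i-1)) read
  2·M_0 + 6·M_1 + 1·M_2 = 6(Δ_1 - Δ_0) = 36
  1·M_1 + 4·M_2 + 1·M_3 = 6(Δ_2 - Δ_1) = -18
Clamped end conditions give two more equations: 2h_0·M_0 + h_0·M_1 = 6(Δ_0 - g'(1)) = -36 and h_2·M_2 + 2h_2·M_3 = 6(g'(5) - Δ_2) = -12.
Forward elimination and back-substitution give M_0 = -166/11, M_1 = 134/11, M_2 = -76/11, M_3 = -28/11.
On [4, 5], g'(x) = b_2 + 2c_2·(x - 4) + 3d_2·(x - 4)² with b_2 = Δ_2 - h_2(2M_2 + M_3)/6 = 52/11, c_2 = M_2/2 = -38/11, d_2 = (M_3 - M_2)/(6h_2) = 8/11. So g'(4) = 52/11.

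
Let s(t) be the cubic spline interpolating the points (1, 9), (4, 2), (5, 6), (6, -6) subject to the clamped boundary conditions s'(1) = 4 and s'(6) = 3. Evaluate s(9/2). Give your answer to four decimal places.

5.8190

Write M_i for s''(x_i). With h_i = 3, 1, 1 and divided differences Δ_i = -7/3, 4, -12, the continuity of s' gives the tridiagonal system
  3·M_0 + 8·M_1 + 1·M_2 = 6(Δ_1 - Δ_0) = 38
  1·M_1 + 4·M_2 + 1·M_3 = 6(Δ_2 - Δ_1) = -96
Clamped end conditions give two more equations: 2h_0·M_0 + h_0·M_1 = 6(Δ_0 - s'(1)) = -38 and h_2·M_2 + 2h_2·M_3 = 6(s'(6) - Δ_2) = 90.
Forward elimination and back-substitution give M_0 = -1232/87, M_1 = 454/29, M_2 = -1298/29, M_3 = 1954/29.
On [4, 5], s(t) = 2 + 181/29·(t - 4) + 227/29·(t - 4)² - 292/29·(t - 4)³.
With (t - 4) = 1/2: s(9/2) = 675/116.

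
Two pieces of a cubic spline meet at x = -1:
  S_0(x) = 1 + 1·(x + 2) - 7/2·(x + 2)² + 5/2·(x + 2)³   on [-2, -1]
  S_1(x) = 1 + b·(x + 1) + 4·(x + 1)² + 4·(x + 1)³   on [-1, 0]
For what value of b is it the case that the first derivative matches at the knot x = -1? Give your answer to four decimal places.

1.5000

S_0'(x) = 1 - 7·(x + 2) + 15/2·(x + 2)², so S_0'(-1) = 3/2. On the right, S_1'(-1) = b, so b = 3/2.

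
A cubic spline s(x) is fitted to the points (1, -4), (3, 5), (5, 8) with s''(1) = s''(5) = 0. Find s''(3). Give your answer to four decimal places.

Put M_i = s'' at the i-th knot. Here h = (2, 2) and Δ = (9/2, 3/2), so the interior equations h_(i-1)·M_(i-1) + 2(h_(i-1)+h_i)·M_i + h_i·M_(i+1) = 6(Δ_i − Δ_(i-1)) read
  2·M_0 + 8·M_1 + 2·M_2 = 6(Δ_1 - Δ_0) = -18
Natural end conditions: M_0 = M_2 = 0.
Solving: M_0 = 0, M_1 = -9/4, M_2 = 0.

-2.2500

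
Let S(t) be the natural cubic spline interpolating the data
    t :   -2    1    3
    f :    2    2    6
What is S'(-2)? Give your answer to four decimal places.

-0.6000

Write M_i for S''(x_i). With h_i = 3, 2 and divided differences Δ_i = 0, 2, the continuity of S' gives the tridiagonal system
  3·M_0 + 10·M_1 + 2·M_2 = 6(Δ_1 - Δ_0) = 12
Natural end conditions: M_0 = M_2 = 0.
Forward elimination and back-substitution give M_0 = 0, M_1 = 6/5, M_2 = 0.
On [-2, 1], S'(t) = b_0 + 2c_0·(t + 2) + 3d_0·(t + 2)² with b_0 = Δ_0 - h_0(2M_0 + M_1)/6 = -3/5, c_0 = M_0/2 = 0, d_0 = (M_1 - M_0)/(6h_0) = 1/15. So S'(-2) = -3/5.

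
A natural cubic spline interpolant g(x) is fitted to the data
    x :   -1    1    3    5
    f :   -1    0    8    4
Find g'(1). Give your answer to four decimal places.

Let σ_i = g''(x_i). Step sizes h_i = 2, 2, 2; slopes of the chords Δ_i = (y_(i+1) - y_i)/h_i = 1/2, 4, -2.
  2·σ_0 + 8·σ_1 + 2·σ_2 = 6(Δ_1 - Δ_0) = 21
  2·σ_1 + 8·σ_2 + 2·σ_3 = 6(Δ_2 - Δ_1) = -36
Natural end conditions: σ_0 = σ_3 = 0.
Solving: σ_0 = 0, σ_1 = 4, σ_2 = -11/2, σ_3 = 0.
On [1, 3], g'(x) = b_1 + 2c_1·(x - 1) + 3d_1·(x - 1)² with b_1 = Δ_1 - h_1(2σ_1 + σ_2)/6 = 19/6, c_1 = σ_1/2 = 2, d_1 = (σ_2 - σ_1)/(6h_1) = -19/24. So g'(1) = 19/6.

3.1667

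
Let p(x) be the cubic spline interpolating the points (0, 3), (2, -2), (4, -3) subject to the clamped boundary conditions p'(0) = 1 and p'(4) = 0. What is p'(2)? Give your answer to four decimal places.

-2.5000

Let M_i = p''(x_i). Step sizes h_i = 2, 2; slopes of the chords Δ_i = (y_(i+1) - y_i)/h_i = -5/2, -1/2.
  2·M_0 + 8·M_1 + 2·M_2 = 6(Δ_1 - Δ_0) = 12
Clamped end conditions give two more equations: 2h_0·M_0 + h_0·M_1 = 6(Δ_0 - p'(0)) = -21 and h_1·M_1 + 2h_1·M_2 = 6(p'(4) - Δ_1) = 3.
Hence M_0 = -7, M_1 = 7/2, M_2 = -1.
On [2, 4], p'(x) = b_1 + 2c_1·(x - 2) + 3d_1·(x - 2)² with b_1 = Δ_1 - h_1(2M_1 + M_2)/6 = -5/2, c_1 = M_1/2 = 7/4, d_1 = (M_2 - M_1)/(6h_1) = -3/8. So p'(2) = -5/2.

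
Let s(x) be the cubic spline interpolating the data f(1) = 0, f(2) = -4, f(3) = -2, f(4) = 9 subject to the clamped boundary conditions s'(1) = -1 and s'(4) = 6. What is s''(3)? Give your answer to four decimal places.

17.4667

With M_i denoting the second derivative at x_i, h_i = 1, 1, 1, and Δ_i = (y_(i+1) − y_i)/h_i = -4, 2, 11:
  1·M_0 + 4·M_1 + 1·M_2 = 6(Δ_1 - Δ_0) = 36
  1·M_1 + 4·M_2 + 1·M_3 = 6(Δ_2 - Δ_1) = 54
Clamped end conditions give two more equations: 2h_0·M_0 + h_0·M_1 = 6(Δ_0 - s'(1)) = -18 and h_2·M_2 + 2h_2·M_3 = 6(s'(4) - Δ_2) = -30.
Solving: M_0 = -194/15, M_1 = 118/15, M_2 = 262/15, M_3 = -356/15.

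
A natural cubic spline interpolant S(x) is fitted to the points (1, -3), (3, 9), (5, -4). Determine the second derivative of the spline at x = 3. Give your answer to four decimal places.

With m_i denoting the second derivative at x_i, h_i = 2, 2, and Δ_i = (y_(i+1) − y_i)/h_i = 6, -13/2:
  2·m_0 + 8·m_1 + 2·m_2 = 6(Δ_1 - Δ_0) = -75
Natural end conditions: m_0 = m_2 = 0.
Solving: m_0 = 0, m_1 = -75/8, m_2 = 0.

-9.3750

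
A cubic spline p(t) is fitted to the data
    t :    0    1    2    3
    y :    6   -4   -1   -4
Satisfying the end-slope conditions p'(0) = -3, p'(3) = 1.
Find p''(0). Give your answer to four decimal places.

-38.5333

Let M_i = p''(x_i). Step sizes h_i = 1, 1, 1; slopes of the chords Δ_i = (y_(i+1) - y_i)/h_i = -10, 3, -3.
  1·M_0 + 4·M_1 + 1·M_2 = 6(Δ_1 - Δ_0) = 78
  1·M_1 + 4·M_2 + 1·M_3 = 6(Δ_2 - Δ_1) = -36
Clamped end conditions give two more equations: 2h_0·M_0 + h_0·M_1 = 6(Δ_0 - p'(0)) = -42 and h_2·M_2 + 2h_2·M_3 = 6(p'(3) - Δ_2) = 24.
Solving: M_0 = -578/15, M_1 = 526/15, M_2 = -356/15, M_3 = 358/15.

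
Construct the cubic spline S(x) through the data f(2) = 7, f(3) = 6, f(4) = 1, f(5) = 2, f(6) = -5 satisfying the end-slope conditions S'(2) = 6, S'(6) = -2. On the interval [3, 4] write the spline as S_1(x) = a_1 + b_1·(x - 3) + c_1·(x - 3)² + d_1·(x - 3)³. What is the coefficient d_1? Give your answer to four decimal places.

3.5714

Put σ_i = S'' at the i-th knot. Here h = (1, 1, 1, 1) and Δ = (-1, -5, 1, -7), so the interior equations h_(i-1)·σ_(i-1) + 2(h_(i-1)+h_i)·σ_i + h_i·σ_(i+1) = 6(Δ_i − Δ_(i-1)) read
  1·σ_0 + 4·σ_1 + 1·σ_2 = 6(Δ_1 - Δ_0) = -24
  1·σ_1 + 4·σ_2 + 1·σ_3 = 6(Δ_2 - Δ_1) = 36
  1·σ_2 + 4·σ_3 + 1·σ_4 = 6(Δ_3 - Δ_2) = -48
Clamped end conditions give two more equations: 2h_0·σ_0 + h_0·σ_1 = 6(Δ_0 - S'(2)) = -42 and h_3·σ_3 + 2h_3·σ_4 = 6(S'(6) - Δ_3) = 30.
Hence σ_0 = -128/7, σ_1 = -38/7, σ_2 = 16, σ_3 = -158/7, σ_4 = 184/7.
On [3, 4], with S_1(x) = a_1 + b_1·(x - 3) + c_1·(x - 3)² + d_1·(x - 3)³: c_1 = σ_1/2 = -19/7, d_1 = (σ_2 - σ_1)/(6h_1) = 25/7, b_1 = Δ_1 - h_1(2σ_1 + σ_2)/6 = -41/7.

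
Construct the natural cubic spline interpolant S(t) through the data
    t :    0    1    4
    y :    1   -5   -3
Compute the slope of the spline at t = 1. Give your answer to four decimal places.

With M_i denoting the second derivative at x_i, h_i = 1, 3, and Δ_i = (y_(i+1) − y_i)/h_i = -6, 2/3:
  1·M_0 + 8·M_1 + 3·M_2 = 6(Δ_1 - Δ_0) = 40
Natural end conditions: M_0 = M_2 = 0.
Solving: M_0 = 0, M_1 = 5, M_2 = 0.
On [1, 4], S'(t) = b_1 + 2c_1·(t - 1) + 3d_1·(t - 1)² with b_1 = Δ_1 - h_1(2M_1 + M_2)/6 = -13/3, c_1 = M_1/2 = 5/2, d_1 = (M_2 - M_1)/(6h_1) = -5/18. So S'(1) = -13/3.

-4.3333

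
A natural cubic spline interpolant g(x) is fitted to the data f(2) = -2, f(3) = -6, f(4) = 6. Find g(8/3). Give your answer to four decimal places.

-6.1481

Write M_i for g''(x_i). With h_i = 1, 1 and divided differences Δ_i = -4, 12, the continuity of g' gives the tridiagonal system
  1·M_0 + 4·M_1 + 1·M_2 = 6(Δ_1 - Δ_0) = 96
Natural end conditions: M_0 = M_2 = 0.
Solving the tridiagonal system: M_0 = 0, M_1 = 24, M_2 = 0.
On [2, 3], g(x) = -2 - 8·(x - 2) + 0·(x - 2)² + 4·(x - 2)³.
With (x - 2) = 2/3: g(8/3) = -166/27.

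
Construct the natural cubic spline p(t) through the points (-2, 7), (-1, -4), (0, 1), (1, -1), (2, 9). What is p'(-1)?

-1

Let M_i = p''(x_i). Step sizes h_i = 1, 1, 1, 1; slopes of the chords Δ_i = (y_(i+1) - y_i)/h_i = -11, 5, -2, 10.
  1·M_0 + 4·M_1 + 1·M_2 = 6(Δ_1 - Δ_0) = 96
  1·M_1 + 4·M_2 + 1·M_3 = 6(Δ_2 - Δ_1) = -42
  1·M_2 + 4·M_3 + 1·M_4 = 6(Δ_3 - Δ_2) = 72
Natural end conditions: M_0 = M_4 = 0.
Forward elimination and back-substitution give M_0 = 0, M_1 = 30, M_2 = -24, M_3 = 24, M_4 = 0.
On [-1, 0], p'(t) = b_1 + 2c_1·(t + 1) + 3d_1·(t + 1)² with b_1 = Δ_1 - h_1(2M_1 + M_2)/6 = -1, c_1 = M_1/2 = 15, d_1 = (M_2 - M_1)/(6h_1) = -9. So p'(-1) = -1.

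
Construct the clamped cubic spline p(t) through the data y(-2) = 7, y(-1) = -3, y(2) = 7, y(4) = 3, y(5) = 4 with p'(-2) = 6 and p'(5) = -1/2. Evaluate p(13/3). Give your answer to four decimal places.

3.2516

Write σ_i for p''(x_i). With h_i = 1, 3, 2, 1 and divided differences Δ_i = -10, 10/3, -2, 1, the continuity of p' gives the tridiagonal system
  1·σ_0 + 8·σ_1 + 3·σ_2 = 6(Δ_1 - Δ_0) = 80
  3·σ_1 + 10·σ_2 + 2·σ_3 = 6(Δ_2 - Δ_1) = -32
  2·σ_2 + 6·σ_3 + 1·σ_4 = 6(Δ_3 - Δ_2) = 18
Clamped end conditions give two more equations: 2h_0·σ_0 + h_0·σ_1 = 6(Δ_0 - p'(-2)) = -96 and h_3·σ_3 + 2h_3·σ_4 = 6(p'(5) - Δ_3) = -9.
Forward elimination and back-substitution give σ_0 = -4351/74, σ_1 = 799/37, σ_2 = -2513/222, σ_3 = 911/111, σ_4 = -955/111.
On [4, 5], p(t) = 3 - 67/222·(t - 4) + 911/222·(t - 4)² - 311/111·(t - 4)³.
With (t - 4) = 1/3: p(13/3) = 9745/2997.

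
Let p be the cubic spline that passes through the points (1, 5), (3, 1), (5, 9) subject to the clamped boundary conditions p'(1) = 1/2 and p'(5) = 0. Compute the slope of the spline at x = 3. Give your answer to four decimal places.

1.3750

With m_i denoting the second derivative at x_i, h_i = 2, 2, and Δ_i = (y_(i+1) − y_i)/h_i = -2, 4:
  2·m_0 + 8·m_1 + 2·m_2 = 6(Δ_1 - Δ_0) = 36
Clamped end conditions give two more equations: 2h_0·m_0 + h_0·m_1 = 6(Δ_0 - p'(1)) = -15 and h_1·m_1 + 2h_1·m_2 = 6(p'(5) - Δ_1) = -24.
Forward elimination and back-substitution give m_0 = -67/8, m_1 = 37/4, m_2 = -85/8.
On [3, 5], p'(x) = b_1 + 2c_1·(x - 3) + 3d_1·(x - 3)² with b_1 = Δ_1 - h_1(2m_1 + m_2)/6 = 11/8, c_1 = m_1/2 = 37/8, d_1 = (m_2 - m_1)/(6h_1) = -53/32. So p'(3) = 11/8.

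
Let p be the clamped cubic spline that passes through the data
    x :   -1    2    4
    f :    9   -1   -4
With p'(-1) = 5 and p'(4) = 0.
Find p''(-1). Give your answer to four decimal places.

-10.4333

Put M_i = p'' at the i-th knot. Here h = (3, 2) and Δ = (-10/3, -3/2), so the interior equations h_(i-1)·M_(i-1) + 2(h_(i-1)+h_i)·M_i + h_i·M_(i+1) = 6(Δ_i − Δ_(i-1)) read
  3·M_0 + 10·M_1 + 2·M_2 = 6(Δ_1 - Δ_0) = 11
Clamped end conditions give two more equations: 2h_0·M_0 + h_0·M_1 = 6(Δ_0 - p'(-1)) = -50 and h_1·M_1 + 2h_1·M_2 = 6(p'(4) - Δ_1) = 9.
Solving the tridiagonal system: M_0 = -313/30, M_1 = 21/5, M_2 = 3/20.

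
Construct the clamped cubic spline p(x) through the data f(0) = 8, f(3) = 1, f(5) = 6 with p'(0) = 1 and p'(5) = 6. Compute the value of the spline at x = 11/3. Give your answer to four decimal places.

Write σ_i for p''(x_i). With h_i = 3, 2 and divided differences Δ_i = -7/3, 5/2, the continuity of p' gives the tridiagonal system
  3·σ_0 + 10·σ_1 + 2·σ_2 = 6(Δ_1 - Δ_0) = 29
Clamped end conditions give two more equations: 2h_0·σ_0 + h_0·σ_1 = 6(Δ_0 - p'(0)) = -20 and h_1·σ_1 + 2h_1·σ_2 = 6(p'(5) - Δ_1) = 21.
Forward elimination and back-substitution give σ_0 = -157/30, σ_1 = 19/5, σ_2 = 67/20.
On [3, 5], p(x) = 1 - 23/20·(x - 3) + 19/10·(x - 3)² - 3/80·(x - 3)³.
With (x - 3) = 2/3: p(11/3) = 16/15.

1.0667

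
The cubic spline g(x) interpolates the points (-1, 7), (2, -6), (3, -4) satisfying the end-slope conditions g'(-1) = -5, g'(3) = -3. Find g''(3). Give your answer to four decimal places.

-19.2500

Put M_i = g'' at the i-th knot. Here h = (3, 1) and Δ = (-13/3, 2), so the interior equations h_(i-1)·M_(i-1) + 2(h_(i-1)+h_i)·M_i + h_i·M_(i+1) = 6(Δ_i − Δ_(i-1)) read
  3·M_0 + 8·M_1 + 1·M_2 = 6(Δ_1 - Δ_0) = 38
Clamped end conditions give two more equations: 2h_0·M_0 + h_0·M_1 = 6(Δ_0 - g'(-1)) = 4 and h_1·M_1 + 2h_1·M_2 = 6(g'(3) - Δ_1) = -30.
Hence M_0 = -43/12, M_1 = 17/2, M_2 = -77/4.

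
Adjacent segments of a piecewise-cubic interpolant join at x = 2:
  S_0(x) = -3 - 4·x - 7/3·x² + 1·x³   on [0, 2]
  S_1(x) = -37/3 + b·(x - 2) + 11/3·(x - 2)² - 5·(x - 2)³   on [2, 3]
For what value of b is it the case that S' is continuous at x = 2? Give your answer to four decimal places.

-1.3333

S_0'(x) = -4 - 14/3·x + 3·x², so S_0'(2) = -4/3. On the right, S_1'(2) = b, so b = -4/3.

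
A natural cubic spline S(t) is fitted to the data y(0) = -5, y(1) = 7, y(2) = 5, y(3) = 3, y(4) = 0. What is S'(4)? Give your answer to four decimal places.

Let σ_i = S''(x_i). Step sizes h_i = 1, 1, 1, 1; slopes of the chords Δ_i = (y_(i+1) - y_i)/h_i = 12, -2, -2, -3.
  1·σ_0 + 4·σ_1 + 1·σ_2 = 6(Δ_1 - Δ_0) = -84
  1·σ_1 + 4·σ_2 + 1·σ_3 = 6(Δ_2 - Δ_1) = 0
  1·σ_2 + 4·σ_3 + 1·σ_4 = 6(Δ_3 - Δ_2) = -6
Natural end conditions: σ_0 = σ_4 = 0.
Solving: σ_0 = 0, σ_1 = -633/28, σ_2 = 45/7, σ_3 = -87/28, σ_4 = 0.
On [3, 4], S'(t) = b_3 + 2c_3·(t - 3) + 3d_3·(t - 3)² with b_3 = Δ_3 - h_3(2σ_3 + σ_4)/6 = -55/28, c_3 = σ_3/2 = -87/56, d_3 = (σ_4 - σ_3)/(6h_3) = 29/56. So S'(4) = -197/56.

-3.5179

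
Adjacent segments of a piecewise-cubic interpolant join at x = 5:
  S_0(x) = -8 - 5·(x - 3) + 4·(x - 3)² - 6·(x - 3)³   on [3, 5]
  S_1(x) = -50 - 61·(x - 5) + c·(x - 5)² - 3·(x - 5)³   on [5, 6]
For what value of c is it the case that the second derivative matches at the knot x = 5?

-32

S_0''(x) = 8 - 36·(x - 3), so S_0''(5) = -64. On the right, S_1''(5) = 2c, so c = -32.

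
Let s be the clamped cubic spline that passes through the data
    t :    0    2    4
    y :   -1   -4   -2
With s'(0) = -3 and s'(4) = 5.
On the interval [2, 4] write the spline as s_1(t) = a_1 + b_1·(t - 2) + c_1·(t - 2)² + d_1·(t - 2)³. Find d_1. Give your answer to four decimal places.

Write σ_i for s''(x_i). With h_i = 2, 2 and divided differences Δ_i = -3/2, 1, the continuity of s' gives the tridiagonal system
  2·σ_0 + 8·σ_1 + 2·σ_2 = 6(Δ_1 - Δ_0) = 15
Clamped end conditions give two more equations: 2h_0·σ_0 + h_0·σ_1 = 6(Δ_0 - s'(0)) = 9 and h_1·σ_1 + 2h_1·σ_2 = 6(s'(4) - Δ_1) = 24.
Solving: σ_0 = 19/8, σ_1 = -1/4, σ_2 = 49/8.
On [2, 4], with s_1(t) = a_1 + b_1·(t - 2) + c_1·(t - 2)² + d_1·(t - 2)³: c_1 = σ_1/2 = -1/8, d_1 = (σ_2 - σ_1)/(6h_1) = 17/32, b_1 = Δ_1 - h_1(2σ_1 + σ_2)/6 = -7/8.

0.5313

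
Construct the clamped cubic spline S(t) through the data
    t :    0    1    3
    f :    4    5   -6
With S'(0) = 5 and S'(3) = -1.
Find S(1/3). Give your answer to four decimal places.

Let m_i = S''(x_i). Step sizes h_i = 1, 2; slopes of the chords Δ_i = (y_(i+1) - y_i)/h_i = 1, -11/2.
  1·m_0 + 6·m_1 + 2·m_2 = 6(Δ_1 - Δ_0) = -39
Clamped end conditions give two more equations: 2h_0·m_0 + h_0·m_1 = 6(Δ_0 - S'(0)) = -24 and h_1·m_1 + 2h_1·m_2 = 6(S'(3) - Δ_1) = 27.
Solving: m_0 = -15/2, m_1 = -9, m_2 = 45/4.
On [0, 1], S(t) = 4 + 5·t - 15/4·t² - 1/4·t³.
With t = 1/3: S(1/3) = 283/54.

5.2407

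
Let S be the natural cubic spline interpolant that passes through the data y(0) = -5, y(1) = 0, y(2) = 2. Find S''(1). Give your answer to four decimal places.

-4.5000

Put M_i = S'' at the i-th knot. Here h = (1, 1) and Δ = (5, 2), so the interior equations h_(i-1)·M_(i-1) + 2(h_(i-1)+h_i)·M_i + h_i·M_(i+1) = 6(Δ_i − Δ_(i-1)) read
  1·M_0 + 4·M_1 + 1·M_2 = 6(Δ_1 - Δ_0) = -18
Natural end conditions: M_0 = M_2 = 0.
Solving: M_0 = 0, M_1 = -9/2, M_2 = 0.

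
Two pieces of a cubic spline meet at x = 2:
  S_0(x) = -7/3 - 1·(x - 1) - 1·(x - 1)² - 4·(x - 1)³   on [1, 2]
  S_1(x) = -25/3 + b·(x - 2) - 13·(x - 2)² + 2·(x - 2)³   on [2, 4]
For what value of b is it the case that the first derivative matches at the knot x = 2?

-15

S_0'(x) = -1 - 2·(x - 1) - 12·(x - 1)², so S_0'(2) = -15. On the right, S_1'(2) = b, so b = -15.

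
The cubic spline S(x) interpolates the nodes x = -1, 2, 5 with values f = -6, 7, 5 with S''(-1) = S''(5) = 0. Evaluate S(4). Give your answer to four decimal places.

6.7778

Put m_i = S'' at the i-th knot. Here h = (3, 3) and Δ = (13/3, -2/3), so the interior equations h_(i-1)·m_(i-1) + 2(h_(i-1)+h_i)·m_i + h_i·m_(i+1) = 6(Δ_i − Δ_(i-1)) read
  3·m_0 + 12·m_1 + 3·m_2 = 6(Δ_1 - Δ_0) = -30
Natural end conditions: m_0 = m_2 = 0.
Forward elimination and back-substitution give m_0 = 0, m_1 = -5/2, m_2 = 0.
On [2, 5], S(x) = 7 + 11/6·(x - 2) - 5/4·(x - 2)² + 5/36·(x - 2)³.
With (x - 2) = 2: S(4) = 61/9.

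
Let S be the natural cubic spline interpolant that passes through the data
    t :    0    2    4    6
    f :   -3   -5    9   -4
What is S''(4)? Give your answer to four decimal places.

-12.4000

Put σ_i = S'' at the i-th knot. Here h = (2, 2, 2) and Δ = (-1, 7, -13/2), so the interior equations h_(i-1)·σ_(i-1) + 2(h_(i-1)+h_i)·σ_i + h_i·σ_(i+1) = 6(Δ_i − Δ_(i-1)) read
  2·σ_0 + 8·σ_1 + 2·σ_2 = 6(Δ_1 - Δ_0) = 48
  2·σ_1 + 8·σ_2 + 2·σ_3 = 6(Δ_2 - Δ_1) = -81
Natural end conditions: σ_0 = σ_3 = 0.
Forward elimination and back-substitution give σ_0 = 0, σ_1 = 91/10, σ_2 = -62/5, σ_3 = 0.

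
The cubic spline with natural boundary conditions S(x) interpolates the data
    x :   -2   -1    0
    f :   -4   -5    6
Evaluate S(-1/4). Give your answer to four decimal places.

Put m_i = S'' at the i-th knot. Here h = (1, 1) and Δ = (-1, 11), so the interior equations h_(i-1)·m_(i-1) + 2(h_(i-1)+h_i)·m_i + h_i·m_(i+1) = 6(Δ_i − Δ_(i-1)) read
  1·m_0 + 4·m_1 + 1·m_2 = 6(Δ_1 - Δ_0) = 72
Natural end conditions: m_0 = m_2 = 0.
Solving the tridiagonal system: m_0 = 0, m_1 = 18, m_2 = 0.
On [-1, 0], S(x) = -5 + 5·(x + 1) + 9·(x + 1)² - 3·(x + 1)³.
With (x + 1) = 3/4: S(-1/4) = 163/64.

2.5469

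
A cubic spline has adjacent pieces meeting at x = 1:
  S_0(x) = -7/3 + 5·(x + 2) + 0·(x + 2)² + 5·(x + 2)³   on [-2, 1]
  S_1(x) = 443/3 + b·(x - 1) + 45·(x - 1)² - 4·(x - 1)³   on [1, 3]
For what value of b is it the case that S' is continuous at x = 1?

S_0'(x) = 5 + 0·(x + 2) + 15·(x + 2)², so S_0'(1) = 140. On the right, S_1'(1) = b, so b = 140.

140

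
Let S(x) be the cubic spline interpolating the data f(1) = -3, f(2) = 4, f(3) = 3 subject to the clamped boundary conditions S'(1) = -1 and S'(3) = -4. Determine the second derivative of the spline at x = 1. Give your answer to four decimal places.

Write σ_i for S''(x_i). With h_i = 1, 1 and divided differences Δ_i = 7, -1, the continuity of S' gives the tridiagonal system
  1·σ_0 + 4·σ_1 + 1·σ_2 = 6(Δ_1 - Δ_0) = -48
Clamped end conditions give two more equations: 2h_0·σ_0 + h_0·σ_1 = 6(Δ_0 - S'(1)) = 48 and h_1·σ_1 + 2h_1·σ_2 = 6(S'(3) - Δ_1) = -18.
Solving the tridiagonal system: σ_0 = 69/2, σ_1 = -21, σ_2 = 3/2.

34.5000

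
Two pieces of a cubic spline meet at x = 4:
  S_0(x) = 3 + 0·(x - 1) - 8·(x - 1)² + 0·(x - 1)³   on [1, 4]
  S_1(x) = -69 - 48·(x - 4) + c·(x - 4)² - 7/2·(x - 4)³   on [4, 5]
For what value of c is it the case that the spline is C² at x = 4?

S_0''(x) = -16 + 0·(x - 1), so S_0''(4) = -16. On the right, S_1''(4) = 2c, so c = -8.

-8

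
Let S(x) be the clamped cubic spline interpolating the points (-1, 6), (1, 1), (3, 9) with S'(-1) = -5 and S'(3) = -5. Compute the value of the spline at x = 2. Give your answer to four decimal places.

7.1563

Let m_i = S''(x_i). Step sizes h_i = 2, 2; slopes of the chords Δ_i = (y_(i+1) - y_i)/h_i = -5/2, 4.
  2·m_0 + 8·m_1 + 2·m_2 = 6(Δ_1 - Δ_0) = 39
Clamped end conditions give two more equations: 2h_0·m_0 + h_0·m_1 = 6(Δ_0 - S'(-1)) = 15 and h_1·m_1 + 2h_1·m_2 = 6(S'(3) - Δ_1) = -54.
Forward elimination and back-substitution give m_0 = -9/8, m_1 = 39/4, m_2 = -147/8.
On [1, 3], S(x) = 1 + 29/8·(x - 1) + 39/8·(x - 1)² - 75/32·(x - 1)³.
With (x - 1) = 1: S(2) = 229/32.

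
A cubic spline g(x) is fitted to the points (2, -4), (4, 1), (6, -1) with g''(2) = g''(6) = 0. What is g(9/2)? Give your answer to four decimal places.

1.0742

Put M_i = g'' at the i-th knot. Here h = (2, 2) and Δ = (5/2, -1), so the interior equations h_(i-1)·M_(i-1) + 2(h_(i-1)+h_i)·M_i + h_i·M_(i+1) = 6(Δ_i − Δ_(i-1)) read
  2·M_0 + 8·M_1 + 2·M_2 = 6(Δ_1 - Δ_0) = -21
Natural end conditions: M_0 = M_2 = 0.
Solving: M_0 = 0, M_1 = -21/8, M_2 = 0.
On [4, 6], g(x) = 1 + 3/4·(x - 4) - 21/16·(x - 4)² + 7/32·(x - 4)³.
With (x - 4) = 1/2: g(9/2) = 275/256.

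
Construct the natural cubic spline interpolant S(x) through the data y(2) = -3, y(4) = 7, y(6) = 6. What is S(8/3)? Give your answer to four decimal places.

1.1481

With M_i denoting the second derivative at x_i, h_i = 2, 2, and Δ_i = (y_(i+1) − y_i)/h_i = 5, -1/2:
  2·M_0 + 8·M_1 + 2·M_2 = 6(Δ_1 - Δ_0) = -33
Natural end conditions: M_0 = M_2 = 0.
Forward elimination and back-substitution give M_0 = 0, M_1 = -33/8, M_2 = 0.
On [2, 4], S(x) = -3 + 51/8·(x - 2) + 0·(x - 2)² - 11/32·(x - 2)³.
With (x - 2) = 2/3: S(8/3) = 31/27.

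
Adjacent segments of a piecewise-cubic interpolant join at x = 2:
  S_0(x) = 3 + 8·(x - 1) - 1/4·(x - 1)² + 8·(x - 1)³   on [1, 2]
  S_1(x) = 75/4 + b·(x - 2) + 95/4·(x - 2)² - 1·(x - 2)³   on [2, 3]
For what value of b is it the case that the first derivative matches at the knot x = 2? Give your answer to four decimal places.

31.5000

S_0'(x) = 8 - 1/2·(x - 1) + 24·(x - 1)², so S_0'(2) = 63/2. On the right, S_1'(2) = b, so b = 63/2.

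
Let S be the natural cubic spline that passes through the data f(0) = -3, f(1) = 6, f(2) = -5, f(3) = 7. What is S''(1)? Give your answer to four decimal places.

-41.2000

Let M_i = S''(x_i). Step sizes h_i = 1, 1, 1; slopes of the chords Δ_i = (y_(i+1) - y_i)/h_i = 9, -11, 12.
  1·M_0 + 4·M_1 + 1·M_2 = 6(Δ_1 - Δ_0) = -120
  1·M_1 + 4·M_2 + 1·M_3 = 6(Δ_2 - Δ_1) = 138
Natural end conditions: M_0 = M_3 = 0.
Forward elimination and back-substitution give M_0 = 0, M_1 = -206/5, M_2 = 224/5, M_3 = 0.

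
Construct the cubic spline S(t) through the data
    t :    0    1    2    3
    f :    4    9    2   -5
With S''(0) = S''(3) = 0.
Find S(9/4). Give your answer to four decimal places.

Let σ_i = S''(x_i). Step sizes h_i = 1, 1, 1; slopes of the chords Δ_i = (y_(i+1) - y_i)/h_i = 5, -7, -7.
  1·σ_0 + 4·σ_1 + 1·σ_2 = 6(Δ_1 - Δ_0) = -72
  1·σ_1 + 4·σ_2 + 1·σ_3 = 6(Δ_2 - Δ_1) = 0
Natural end conditions: σ_0 = σ_3 = 0.
Solving the tridiagonal system: σ_0 = 0, σ_1 = -96/5, σ_2 = 24/5, σ_3 = 0.
On [2, 3], S(t) = 2 - 43/5·(t - 2) + 12/5·(t - 2)² - 4/5·(t - 2)³.
With (t - 2) = 1/4: S(9/4) = -1/80.

-0.0125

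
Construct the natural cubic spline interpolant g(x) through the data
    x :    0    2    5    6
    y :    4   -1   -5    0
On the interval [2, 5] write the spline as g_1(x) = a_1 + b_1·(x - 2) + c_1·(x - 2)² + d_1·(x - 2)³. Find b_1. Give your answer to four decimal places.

-3.0446

With σ_i denoting the second derivative at x_i, h_i = 2, 3, 1, and Δ_i = (y_(i+1) − y_i)/h_i = -5/2, -4/3, 5:
  2·σ_0 + 10·σ_1 + 3·σ_2 = 6(Δ_1 - Δ_0) = 7
  3·σ_1 + 8·σ_2 + 1·σ_3 = 6(Δ_2 - Δ_1) = 38
Natural end conditions: σ_0 = σ_3 = 0.
Forward elimination and back-substitution give σ_0 = 0, σ_1 = -58/71, σ_2 = 359/71, σ_3 = 0.
On [2, 5], with g_1(x) = a_1 + b_1·(x - 2) + c_1·(x - 2)² + d_1·(x - 2)³: c_1 = σ_1/2 = -29/71, d_1 = (σ_2 - σ_1)/(6h_1) = 139/426, b_1 = Δ_1 - h_1(2σ_1 + σ_2)/6 = -1297/426.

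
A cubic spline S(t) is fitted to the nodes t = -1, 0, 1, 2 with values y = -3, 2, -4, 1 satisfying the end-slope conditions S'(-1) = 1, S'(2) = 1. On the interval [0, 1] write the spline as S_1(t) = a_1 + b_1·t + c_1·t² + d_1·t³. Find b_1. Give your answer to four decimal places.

-0.8000

Write σ_i for S''(x_i). With h_i = 1, 1, 1 and divided differences Δ_i = 5, -6, 5, the continuity of S' gives the tridiagonal system
  1·σ_0 + 4·σ_1 + 1·σ_2 = 6(Δ_1 - Δ_0) = -66
  1·σ_1 + 4·σ_2 + 1·σ_3 = 6(Δ_2 - Δ_1) = 66
Clamped end conditions give two more equations: 2h_0·σ_0 + h_0·σ_1 = 6(Δ_0 - S'(-1)) = 24 and h_2·σ_2 + 2h_2·σ_3 = 6(S'(2) - Δ_2) = -24.
Solving: σ_0 = 138/5, σ_1 = -156/5, σ_2 = 156/5, σ_3 = -138/5.
On [0, 1], with S_1(t) = a_1 + b_1·t + c_1·t² + d_1·t³: c_1 = σ_1/2 = -78/5, d_1 = (σ_2 - σ_1)/(6h_1) = 52/5, b_1 = Δ_1 - h_1(2σ_1 + σ_2)/6 = -4/5.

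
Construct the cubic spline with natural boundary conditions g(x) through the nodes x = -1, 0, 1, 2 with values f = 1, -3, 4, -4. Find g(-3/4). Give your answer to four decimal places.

-0.9219

Write M_i for g''(x_i). With h_i = 1, 1, 1 and divided differences Δ_i = -4, 7, -8, the continuity of g' gives the tridiagonal system
  1·M_0 + 4·M_1 + 1·M_2 = 6(Δ_1 - Δ_0) = 66
  1·M_1 + 4·M_2 + 1·M_3 = 6(Δ_2 - Δ_1) = -90
Natural end conditions: M_0 = M_3 = 0.
Solving: M_0 = 0, M_1 = 118/5, M_2 = -142/5, M_3 = 0.
On [-1, 0], g(x) = 1 - 119/15·(x + 1) + 0·(x + 1)² + 59/15·(x + 1)³.
With (x + 1) = 1/4: g(-3/4) = -59/64.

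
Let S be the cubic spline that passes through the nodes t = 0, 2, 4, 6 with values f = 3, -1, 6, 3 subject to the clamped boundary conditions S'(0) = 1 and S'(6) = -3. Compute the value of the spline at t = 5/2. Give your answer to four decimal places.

-0.0156

With M_i denoting the second derivative at x_i, h_i = 2, 2, 2, and Δ_i = (y_(i+1) − y_i)/h_i = -2, 7/2, -3/2:
  2·M_0 + 8·M_1 + 2·M_2 = 6(Δ_1 - Δ_0) = 33
  2·M_1 + 8·M_2 + 2·M_3 = 6(Δ_2 - Δ_1) = -30
Clamped end conditions give two more equations: 2h_0·M_0 + h_0·M_1 = 6(Δ_0 - S'(0)) = -18 and h_2·M_2 + 2h_2·M_3 = 6(S'(6) - Δ_2) = -9.
Solving the tridiagonal system: M_0 = -25/3, M_1 = 23/3, M_2 = -35/6, M_3 = 2/3.
On [2, 4], S(t) = -1 + 1/3·(t - 2) + 23/6·(t - 2)² - 9/8·(t - 2)³.
With (t - 2) = 1/2: S(5/2) = -1/64.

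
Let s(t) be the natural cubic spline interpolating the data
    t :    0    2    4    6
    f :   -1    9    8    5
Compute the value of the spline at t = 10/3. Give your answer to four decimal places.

9.0889

Put σ_i = s'' at the i-th knot. Here h = (2, 2, 2) and Δ = (5, -1/2, -3/2), so the interior equations h_(i-1)·σ_(i-1) + 2(h_(i-1)+h_i)·σ_i + h_i·σ_(i+1) = 6(Δ_i − Δ_(i-1)) read
  2·σ_0 + 8·σ_1 + 2·σ_2 = 6(Δ_1 - Δ_0) = -33
  2·σ_1 + 8·σ_2 + 2·σ_3 = 6(Δ_2 - Δ_1) = -6
Natural end conditions: σ_0 = σ_3 = 0.
Solving: σ_0 = 0, σ_1 = -21/5, σ_2 = 3/10, σ_3 = 0.
On [2, 4], s(t) = 9 + 11/5·(t - 2) - 21/10·(t - 2)² + 3/8·(t - 2)³.
With (t - 2) = 4/3: s(10/3) = 409/45.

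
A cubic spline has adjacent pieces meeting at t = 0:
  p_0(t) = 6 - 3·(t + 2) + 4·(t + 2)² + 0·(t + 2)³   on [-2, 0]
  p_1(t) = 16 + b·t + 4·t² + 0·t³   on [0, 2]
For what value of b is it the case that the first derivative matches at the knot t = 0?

p_0'(t) = -3 + 8·(t + 2) + 0·(t + 2)², so p_0'(0) = 13. On the right, p_1'(0) = b, so b = 13.

13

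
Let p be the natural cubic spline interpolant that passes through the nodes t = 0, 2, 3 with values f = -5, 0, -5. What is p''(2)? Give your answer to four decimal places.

Write M_i for p''(x_i). With h_i = 2, 1 and divided differences Δ_i = 5/2, -5, the continuity of p' gives the tridiagonal system
  2·M_0 + 6·M_1 + 1·M_2 = 6(Δ_1 - Δ_0) = -45
Natural end conditions: M_0 = M_2 = 0.
Solving the tridiagonal system: M_0 = 0, M_1 = -15/2, M_2 = 0.

-7.5000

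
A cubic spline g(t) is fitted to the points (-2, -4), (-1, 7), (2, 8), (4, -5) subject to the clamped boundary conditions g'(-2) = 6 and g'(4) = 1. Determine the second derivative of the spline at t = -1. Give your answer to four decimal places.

Put σ_i = g'' at the i-th knot. Here h = (1, 3, 2) and Δ = (11, 1/3, -13/2), so the interior equations h_(i-1)·σ_(i-1) + 2(h_(i-1)+h_i)·σ_i + h_i·σ_(i+1) = 6(Δ_i − Δ_(i-1)) read
  1·σ_0 + 8·σ_1 + 3·σ_2 = 6(Δ_1 - Δ_0) = -64
  3·σ_1 + 10·σ_2 + 2·σ_3 = 6(Δ_2 - Δ_1) = -41
Clamped end conditions give two more equations: 2h_0·σ_0 + h_0·σ_1 = 6(Δ_0 - g'(-2)) = 30 and h_2·σ_2 + 2h_2·σ_3 = 6(g'(4) - Δ_2) = 45.
Solving the tridiagonal system: σ_0 = 1517/78, σ_1 = -347/39, σ_2 = -319/78, σ_3 = 1037/78.

-8.8974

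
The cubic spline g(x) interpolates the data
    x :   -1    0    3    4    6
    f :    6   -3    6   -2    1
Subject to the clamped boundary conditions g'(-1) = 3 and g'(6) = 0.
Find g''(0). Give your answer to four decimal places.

21.7636

Write M_i for g''(x_i). With h_i = 1, 3, 1, 2 and divided differences Δ_i = -9, 3, -8, 3/2, the continuity of g' gives the tridiagonal system
  1·M_0 + 8·M_1 + 3·M_2 = 6(Δ_1 - Δ_0) = 72
  3·M_1 + 8·M_2 + 1·M_3 = 6(Δ_2 - Δ_1) = -66
  1·M_2 + 6·M_3 + 2·M_4 = 6(Δ_3 - Δ_2) = 57
Clamped end conditions give two more equations: 2h_0·M_0 + h_0·M_1 = 6(Δ_0 - g'(-1)) = -72 and h_3·M_3 + 2h_3·M_4 = 6(g'(6) - Δ_3) = -9.
Solving: M_0 = -5157/110, M_1 = 1197/55, M_2 = -405/22, M_3 = 879/55, M_4 = -2253/220.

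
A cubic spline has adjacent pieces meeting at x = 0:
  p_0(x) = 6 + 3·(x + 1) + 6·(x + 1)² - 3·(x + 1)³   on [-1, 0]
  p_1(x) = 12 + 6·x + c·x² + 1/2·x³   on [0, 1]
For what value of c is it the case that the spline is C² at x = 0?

-3

p_0''(x) = 12 - 18·(x + 1), so p_0''(0) = -6. On the right, p_1''(0) = 2c, so c = -3.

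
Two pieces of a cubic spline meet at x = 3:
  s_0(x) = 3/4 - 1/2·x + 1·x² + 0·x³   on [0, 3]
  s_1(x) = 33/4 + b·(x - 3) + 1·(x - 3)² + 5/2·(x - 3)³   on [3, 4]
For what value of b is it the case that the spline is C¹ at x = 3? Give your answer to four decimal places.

s_0'(x) = -1/2 + 2·x + 0·x², so s_0'(3) = 11/2. On the right, s_1'(3) = b, so b = 11/2.

5.5000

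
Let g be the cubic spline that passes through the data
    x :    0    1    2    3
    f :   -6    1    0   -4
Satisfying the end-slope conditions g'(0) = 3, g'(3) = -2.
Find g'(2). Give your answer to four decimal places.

Write M_i for g''(x_i). With h_i = 1, 1, 1 and divided differences Δ_i = 7, -1, -4, the continuity of g' gives the tridiagonal system
  1·M_0 + 4·M_1 + 1·M_2 = 6(Δ_1 - Δ_0) = -48
  1·M_1 + 4·M_2 + 1·M_3 = 6(Δ_2 - Δ_1) = -18
Clamped end conditions give two more equations: 2h_0·M_0 + h_0·M_1 = 6(Δ_0 - g'(0)) = 24 and h_2·M_2 + 2h_2·M_3 = 6(g'(3) - Δ_2) = 12.
Forward elimination and back-substitution give M_0 = 304/15, M_1 = -248/15, M_2 = -32/15, M_3 = 106/15.
On [2, 3], g'(x) = b_2 + 2c_2·(x - 2) + 3d_2·(x - 2)² with b_2 = Δ_2 - h_2(2M_2 + M_3)/6 = -67/15, c_2 = M_2/2 = -16/15, d_2 = (M_3 - M_2)/(6h_2) = 23/15. So g'(2) = -67/15.

-4.4667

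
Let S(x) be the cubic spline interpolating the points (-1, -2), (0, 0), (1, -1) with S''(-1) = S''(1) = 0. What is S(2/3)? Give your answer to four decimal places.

-0.4444

With σ_i denoting the second derivative at x_i, h_i = 1, 1, and Δ_i = (y_(i+1) − y_i)/h_i = 2, -1:
  1·σ_0 + 4·σ_1 + 1·σ_2 = 6(Δ_1 - Δ_0) = -18
Natural end conditions: σ_0 = σ_2 = 0.
Solving: σ_0 = 0, σ_1 = -9/2, σ_2 = 0.
On [0, 1], S(x) = 0 + 1/2·x - 9/4·x² + 3/4·x³.
With x = 2/3: S(2/3) = -4/9.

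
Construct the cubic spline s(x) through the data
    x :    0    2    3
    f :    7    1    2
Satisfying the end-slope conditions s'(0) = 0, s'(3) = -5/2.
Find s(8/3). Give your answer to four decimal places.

2.1358

Write M_i for s''(x_i). With h_i = 2, 1 and divided differences Δ_i = -3, 1, the continuity of s' gives the tridiagonal system
  2·M_0 + 6·M_1 + 1·M_2 = 6(Δ_1 - Δ_0) = 24
Clamped end conditions give two more equations: 2h_0·M_0 + h_0·M_1 = 6(Δ_0 - s'(0)) = -18 and h_1·M_1 + 2h_1·M_2 = 6(s'(3) - Δ_1) = -21.
Solving the tridiagonal system: M_0 = -28/3, M_1 = 29/3, M_2 = -46/3.
On [2, 3], s(x) = 1 + 1/3·(x - 2) + 29/6·(x - 2)² - 25/6·(x - 2)³.
With (x - 2) = 2/3: s(8/3) = 173/81.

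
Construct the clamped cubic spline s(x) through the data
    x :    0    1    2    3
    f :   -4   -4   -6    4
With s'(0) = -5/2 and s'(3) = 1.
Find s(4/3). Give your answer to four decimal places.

-5.3556

With M_i denoting the second derivative at x_i, h_i = 1, 1, 1, and Δ_i = (y_(i+1) − y_i)/h_i = 0, -2, 10:
  1·M_0 + 4·M_1 + 1·M_2 = 6(Δ_1 - Δ_0) = -12
  1·M_1 + 4·M_2 + 1·M_3 = 6(Δ_2 - Δ_1) = 72
Clamped end conditions give two more equations: 2h_0·M_0 + h_0·M_1 = 6(Δ_0 - s'(0)) = 15 and h_2·M_2 + 2h_2·M_3 = 6(s'(3) - Δ_2) = -54.
Forward elimination and back-substitution give M_0 = 224/15, M_1 = -223/15, M_2 = 488/15, M_3 = -649/15.
On [1, 2], s(x) = -4 - 37/15·(x - 1) - 223/30·(x - 1)² + 79/10·(x - 1)³.
With (x - 1) = 1/3: s(4/3) = -241/45.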